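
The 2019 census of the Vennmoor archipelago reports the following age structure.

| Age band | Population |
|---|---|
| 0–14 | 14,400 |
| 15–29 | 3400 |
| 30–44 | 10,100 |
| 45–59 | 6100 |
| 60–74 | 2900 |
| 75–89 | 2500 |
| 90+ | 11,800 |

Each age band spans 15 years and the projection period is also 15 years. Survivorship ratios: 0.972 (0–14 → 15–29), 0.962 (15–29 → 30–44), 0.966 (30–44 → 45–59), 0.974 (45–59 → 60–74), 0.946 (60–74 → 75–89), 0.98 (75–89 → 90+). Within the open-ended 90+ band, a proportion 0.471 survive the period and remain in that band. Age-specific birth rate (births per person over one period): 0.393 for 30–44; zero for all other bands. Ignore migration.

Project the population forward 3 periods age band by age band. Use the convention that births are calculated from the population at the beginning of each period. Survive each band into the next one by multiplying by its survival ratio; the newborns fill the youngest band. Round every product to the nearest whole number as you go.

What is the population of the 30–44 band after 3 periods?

— Period 1 —
Births: 10100 × 0.393 = 3969
15–29: 14400 × 0.972 = 13997
30–44: 3400 × 0.962 = 3271
45–59: 10100 × 0.966 = 9757
60–74: 6100 × 0.974 = 5941
75–89: 2900 × 0.946 = 2743
90+: 2500 × 0.98 + 11800 × 0.471 = 2450 + 5558 = 8008
Population now: 0–14=3969, 15–29=13997, 30–44=3271, 45–59=9757, 60–74=5941, 75–89=2743, 90+=8008
— Period 2 —
Births: 3271 × 0.393 = 1286
15–29: 3969 × 0.972 = 3858
30–44: 13997 × 0.962 = 13465
45–59: 3271 × 0.966 = 3160
60–74: 9757 × 0.974 = 9503
75–89: 5941 × 0.946 = 5620
90+: 2743 × 0.98 + 8008 × 0.471 = 2688 + 3772 = 6460
Population now: 0–14=1286, 15–29=3858, 30–44=13465, 45–59=3160, 60–74=9503, 75–89=5620, 90+=6460
— Period 3 —
Births: 13465 × 0.393 = 5292
15–29: 1286 × 0.972 = 1250
30–44: 3858 × 0.962 = 3711
45–59: 13465 × 0.966 = 13007
60–74: 3160 × 0.974 = 3078
75–89: 9503 × 0.946 = 8990
90+: 5620 × 0.98 + 6460 × 0.471 = 5508 + 3043 = 8551
Population now: 0–14=5292, 15–29=1250, 30–44=3711, 45–59=13007, 60–74=3078, 75–89=8990, 90+=8551

3711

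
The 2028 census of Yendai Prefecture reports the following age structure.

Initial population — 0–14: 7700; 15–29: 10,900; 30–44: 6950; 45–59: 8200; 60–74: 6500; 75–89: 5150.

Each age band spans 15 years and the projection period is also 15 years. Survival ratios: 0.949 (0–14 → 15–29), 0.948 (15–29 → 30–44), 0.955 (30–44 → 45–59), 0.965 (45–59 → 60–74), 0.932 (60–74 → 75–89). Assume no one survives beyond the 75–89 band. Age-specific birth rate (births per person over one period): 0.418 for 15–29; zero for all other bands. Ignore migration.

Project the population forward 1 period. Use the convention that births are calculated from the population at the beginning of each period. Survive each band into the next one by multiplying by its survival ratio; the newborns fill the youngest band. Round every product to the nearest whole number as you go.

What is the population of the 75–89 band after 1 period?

6058

After projecting period 1:
Births: 10900 × 0.418 = 4556
15–29: 7700 × 0.949 = 7307
30–44: 10900 × 0.948 = 10333
45–59: 6950 × 0.955 = 6637
60–74: 8200 × 0.965 = 7913
75–89: 6500 × 0.932 = 6058
Population now: 0–14=4556, 15–29=7307, 30–44=10333, 45–59=6637, 60–74=7913, 75–89=6058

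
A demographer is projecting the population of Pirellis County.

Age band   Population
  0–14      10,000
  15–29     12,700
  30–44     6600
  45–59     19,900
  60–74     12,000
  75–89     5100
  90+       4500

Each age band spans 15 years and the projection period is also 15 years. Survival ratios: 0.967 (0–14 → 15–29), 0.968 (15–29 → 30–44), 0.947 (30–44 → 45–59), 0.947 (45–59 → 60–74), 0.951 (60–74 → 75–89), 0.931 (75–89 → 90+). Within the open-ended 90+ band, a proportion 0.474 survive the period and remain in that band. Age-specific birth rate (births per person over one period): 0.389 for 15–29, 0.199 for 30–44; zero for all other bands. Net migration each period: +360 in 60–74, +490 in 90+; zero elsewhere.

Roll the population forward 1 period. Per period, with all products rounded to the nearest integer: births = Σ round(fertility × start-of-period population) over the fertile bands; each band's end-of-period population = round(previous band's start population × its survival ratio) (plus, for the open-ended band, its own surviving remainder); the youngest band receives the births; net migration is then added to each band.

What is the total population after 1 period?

72455

(Bands numbered youngest = 1 to oldest = 7.)
Period 1.
Births: 12700 × 0.389 = 4940  |  6600 × 0.199 = 1313 — total 6253
Band 2: 10000 × 0.967 = 9670
Band 3: 12700 × 0.968 = 12294
Band 4: 6600 × 0.947 = 6250
Band 5: 19900 × 0.947 = 18845
Band 6: 12000 × 0.951 = 11412
Band 7: 5100 × 0.931 + 4500 × 0.474 = 4748 + 2133 = 6881
Net migration: Band 5 + 360 → 19205; Band 7 + 490 → 7371
→ [6253, 9670, 12294, 6250, 19205, 11412, 7371]
Total after period 1: 6253 + 9670 + 12294 + 6250 + 19205 + 11412 + 7371 = 72455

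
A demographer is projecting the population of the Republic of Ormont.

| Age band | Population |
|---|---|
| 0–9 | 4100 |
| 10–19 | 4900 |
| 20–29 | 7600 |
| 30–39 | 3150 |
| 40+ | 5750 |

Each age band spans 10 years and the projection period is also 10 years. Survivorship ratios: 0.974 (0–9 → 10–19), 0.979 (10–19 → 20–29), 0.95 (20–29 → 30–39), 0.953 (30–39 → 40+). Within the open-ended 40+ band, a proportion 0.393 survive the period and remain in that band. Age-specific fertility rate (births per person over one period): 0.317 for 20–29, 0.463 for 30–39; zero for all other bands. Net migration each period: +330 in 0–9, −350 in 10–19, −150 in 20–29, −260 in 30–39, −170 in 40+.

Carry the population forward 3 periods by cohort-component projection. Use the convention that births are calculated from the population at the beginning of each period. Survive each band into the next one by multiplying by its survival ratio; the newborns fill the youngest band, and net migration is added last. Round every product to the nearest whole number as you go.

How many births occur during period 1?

Period 1:
Births: 7600 * 0.317 = 2409  |  3150 * 0.463 = 1458 → 3867
10–19: 4100 * 0.974 = 3993
20–29: 4900 * 0.979 = 4797
30–39: 7600 * 0.95 = 7220
40+: 3150 * 0.953 + 5750 * 0.393 = 3002 + 2260 = 5262
Net migration: 0–9 + 330 → 4197; 10–19 − 350 → 3643; 20–29 − 150 → 4647; 30–39 − 260 → 6960; 40+ − 170 → 5092
Population now: 0–9=4197, 10–19=3643, 20–29=4647, 30–39=6960, 40+=5092

3867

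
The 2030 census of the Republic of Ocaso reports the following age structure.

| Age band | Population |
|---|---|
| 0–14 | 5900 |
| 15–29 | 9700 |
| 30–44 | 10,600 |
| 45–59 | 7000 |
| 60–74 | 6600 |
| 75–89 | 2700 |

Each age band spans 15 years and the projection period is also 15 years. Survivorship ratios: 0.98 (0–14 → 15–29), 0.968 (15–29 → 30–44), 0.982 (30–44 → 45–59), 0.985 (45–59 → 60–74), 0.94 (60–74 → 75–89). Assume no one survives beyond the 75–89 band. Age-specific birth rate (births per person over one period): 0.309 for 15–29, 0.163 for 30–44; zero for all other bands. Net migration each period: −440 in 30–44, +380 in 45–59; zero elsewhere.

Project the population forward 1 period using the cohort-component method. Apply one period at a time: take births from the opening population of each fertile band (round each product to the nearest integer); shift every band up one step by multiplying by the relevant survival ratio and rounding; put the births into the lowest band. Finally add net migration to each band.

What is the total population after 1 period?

Let group 1 be 0–14 through group 6 = 75–89.
Period 1.
Births: 9700 * 0.309 = 2997, 10600 * 0.163 = 1728 ⇒ total 4725
Group 2: 5900 * 0.98 = 5782
Group 3: 9700 * 0.968 = 9390
Group 4: 10600 * 0.982 = 10409
Group 5: 7000 * 0.985 = 6895
Group 6: 6600 * 0.94 = 6204
Net migration: Group 3 − 440 → 8950; Group 4 + 380 → 10789
Population now: 0–14=4725, 15–29=5782, 30–44=8950, 45–59=10789, 60–74=6895, 75–89=6204
Total after period 1: 4725 + 5782 + 8950 + 10789 + 6895 + 6204 = 43345

43345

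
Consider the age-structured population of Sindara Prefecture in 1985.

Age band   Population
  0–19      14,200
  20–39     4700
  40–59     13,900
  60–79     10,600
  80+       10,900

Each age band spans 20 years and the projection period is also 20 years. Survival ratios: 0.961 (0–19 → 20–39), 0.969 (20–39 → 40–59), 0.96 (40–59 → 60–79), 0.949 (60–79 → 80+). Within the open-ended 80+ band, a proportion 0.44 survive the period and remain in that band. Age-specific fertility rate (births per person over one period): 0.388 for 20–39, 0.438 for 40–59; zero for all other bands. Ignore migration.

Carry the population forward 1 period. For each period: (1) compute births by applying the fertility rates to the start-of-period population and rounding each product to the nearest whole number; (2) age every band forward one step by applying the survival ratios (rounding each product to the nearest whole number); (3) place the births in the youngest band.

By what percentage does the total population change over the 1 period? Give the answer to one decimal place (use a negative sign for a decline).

After projecting period 1:
Births: 4700 × 0.388 = 1824 ; 13900 × 0.438 = 6088 — total 7912
20–39: 14200 × 0.961 = 13646
40–59: 4700 × 0.969 = 4554
60–79: 13900 × 0.96 = 13344
80+: 10600 × 0.949 + 10900 × 0.44 = 10059 + 4796 = 14855
Giving 7912 / 13646 / 4554 / 13344 / 14855.
Total: 54300 → 54311; change = 11; percentage change = 0.0%

0.0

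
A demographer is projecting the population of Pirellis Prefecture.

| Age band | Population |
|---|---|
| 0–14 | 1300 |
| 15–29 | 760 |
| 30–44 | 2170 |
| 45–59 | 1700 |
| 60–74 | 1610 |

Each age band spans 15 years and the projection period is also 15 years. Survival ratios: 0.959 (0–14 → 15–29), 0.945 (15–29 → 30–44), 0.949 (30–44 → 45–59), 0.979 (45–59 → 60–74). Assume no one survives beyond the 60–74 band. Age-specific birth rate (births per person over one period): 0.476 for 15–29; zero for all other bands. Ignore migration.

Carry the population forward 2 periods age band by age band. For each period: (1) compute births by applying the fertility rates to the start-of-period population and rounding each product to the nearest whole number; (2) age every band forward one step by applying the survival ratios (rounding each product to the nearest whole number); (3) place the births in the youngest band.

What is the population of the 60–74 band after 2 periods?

2016

[period 1]
Births: 760 × 0.476 = 362
15–29: 1300 × 0.959 = 1247
30–44: 760 × 0.945 = 718
45–59: 2170 × 0.949 = 2059
60–74: 1700 × 0.979 = 1664
End of period: [362, 1247, 718, 2059, 1664]
[period 2]
Births: 1247 × 0.476 = 594
15–29: 362 × 0.959 = 347
30–44: 1247 × 0.945 = 1178
45–59: 718 × 0.949 = 681
60–74: 2059 × 0.979 = 2016
End of period: [594, 347, 1178, 681, 2016]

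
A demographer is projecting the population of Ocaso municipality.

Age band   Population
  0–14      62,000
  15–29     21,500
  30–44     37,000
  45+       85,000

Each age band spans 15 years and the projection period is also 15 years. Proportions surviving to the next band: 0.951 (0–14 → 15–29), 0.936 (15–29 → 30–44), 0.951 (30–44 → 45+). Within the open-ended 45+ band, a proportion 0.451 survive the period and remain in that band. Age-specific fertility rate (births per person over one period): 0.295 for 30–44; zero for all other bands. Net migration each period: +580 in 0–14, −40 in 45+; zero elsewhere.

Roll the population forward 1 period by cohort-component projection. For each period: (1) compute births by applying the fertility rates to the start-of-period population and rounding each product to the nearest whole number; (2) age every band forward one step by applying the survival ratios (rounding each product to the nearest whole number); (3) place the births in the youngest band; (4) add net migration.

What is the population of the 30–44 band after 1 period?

20124

Period 1:
Births: 37000 × 0.295 = 10915
15–29: 62000 × 0.951 = 58962
30–44: 21500 × 0.936 = 20124
45+: 37000 × 0.951 + 85000 × 0.451 = 35187 + 38335 = 73522
Net migration: 0–14 + 580 → 11495; 45+ − 40 → 73482
Population now: 0–14=11495, 15–29=58962, 30–44=20124, 45+=73482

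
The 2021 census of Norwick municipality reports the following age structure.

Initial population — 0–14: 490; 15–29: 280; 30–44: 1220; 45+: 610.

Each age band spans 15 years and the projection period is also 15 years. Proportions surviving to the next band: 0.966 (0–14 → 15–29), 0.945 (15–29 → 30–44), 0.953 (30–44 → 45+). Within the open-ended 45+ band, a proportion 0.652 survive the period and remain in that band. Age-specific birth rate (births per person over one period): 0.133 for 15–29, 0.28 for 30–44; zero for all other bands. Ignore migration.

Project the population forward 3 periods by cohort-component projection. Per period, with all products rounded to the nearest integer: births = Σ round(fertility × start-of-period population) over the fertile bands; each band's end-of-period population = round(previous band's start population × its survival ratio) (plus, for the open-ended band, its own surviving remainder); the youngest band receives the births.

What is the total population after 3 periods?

1907

[period 1]
Births: 280 * 0.133 = 37  |  1220 * 0.28 = 342 → total 379
15–29: 490 * 0.966 = 473
30–44: 280 * 0.945 = 265
45+: 1220 * 0.953 + 610 * 0.652 = 1163 + 398 = 1561
Giving 379 / 473 / 265 / 1561.
[period 2]
Births: 473 * 0.133 = 63  |  265 * 0.28 = 74 → total 137
15–29: 379 * 0.966 = 366
30–44: 473 * 0.945 = 447
45+: 265 * 0.953 + 1561 * 0.652 = 253 + 1018 = 1271
Giving 137 / 366 / 447 / 1271.
[period 3]
Births: 366 * 0.133 = 49  |  447 * 0.28 = 125 → total 174
15–29: 137 * 0.966 = 132
30–44: 366 * 0.945 = 346
45+: 447 * 0.953 + 1271 * 0.652 = 426 + 829 = 1255
Giving 174 / 132 / 346 / 1255.
Total after period 3: 174 + 132 + 346 + 1255 = 1907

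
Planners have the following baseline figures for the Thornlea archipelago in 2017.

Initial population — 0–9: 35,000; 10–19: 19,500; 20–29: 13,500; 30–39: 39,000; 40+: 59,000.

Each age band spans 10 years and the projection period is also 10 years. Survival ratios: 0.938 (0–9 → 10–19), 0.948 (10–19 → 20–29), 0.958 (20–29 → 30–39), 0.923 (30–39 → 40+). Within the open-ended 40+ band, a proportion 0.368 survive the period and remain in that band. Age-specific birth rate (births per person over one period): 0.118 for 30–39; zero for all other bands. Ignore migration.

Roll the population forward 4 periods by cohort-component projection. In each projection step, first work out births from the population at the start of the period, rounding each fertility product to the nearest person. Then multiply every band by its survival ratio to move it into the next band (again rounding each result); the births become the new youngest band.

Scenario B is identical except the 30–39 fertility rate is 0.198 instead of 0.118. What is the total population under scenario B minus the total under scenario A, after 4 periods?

7293

Let group 1 be 0–9 through group 5 = 40+.
[period 1]
Births: 39000 × 0.118 = 4602
Group 2: 35000 × 0.938 = 32830
Group 3: 19500 × 0.948 = 18486
Group 4: 13500 × 0.958 = 12933
Group 5: 39000 × 0.923 + 59000 × 0.368 = 35997 + 21712 = 57709
→ [4602, 32830, 18486, 12933, 57709]
[period 2]
Births: 12933 × 0.118 = 1526
Group 2: 4602 × 0.938 = 4317
Group 3: 32830 × 0.948 = 31123
Group 4: 18486 × 0.958 = 17710
Group 5: 12933 × 0.923 + 57709 × 0.368 = 11937 + 21237 = 33174
→ [1526, 4317, 31123, 17710, 33174]
[period 3]
Births: 17710 × 0.118 = 2090
Group 2: 1526 × 0.938 = 1431
Group 3: 4317 × 0.948 = 4093
Group 4: 31123 × 0.958 = 29816
Group 5: 17710 × 0.923 + 33174 × 0.368 = 16346 + 12208 = 28554
→ [2090, 1431, 4093, 29816, 28554]
[period 4]
Births: 29816 × 0.118 = 3518
Group 2: 2090 × 0.938 = 1960
Group 3: 1431 × 0.948 = 1357
Group 4: 4093 × 0.958 = 3921
Group 5: 29816 × 0.923 + 28554 × 0.368 = 27520 + 10508 = 38028
→ [3518, 1960, 1357, 3921, 38028]
Scenario A total after 4 periods: 48784
Scenario B projection —
[period 1]
Births: 39000 × 0.198 = 7722
Group 2: 35000 × 0.938 = 32830
Group 3: 19500 × 0.948 = 18486
Group 4: 13500 × 0.958 = 12933
Group 5: 39000 × 0.923 + 59000 × 0.368 = 35997 + 21712 = 57709
→ [7722, 32830, 18486, 12933, 57709]
[period 2]
Births: 12933 × 0.198 = 2561
Group 2: 7722 × 0.938 = 7243
Group 3: 32830 × 0.948 = 31123
Group 4: 18486 × 0.958 = 17710
Group 5: 12933 × 0.923 + 57709 × 0.368 = 11937 + 21237 = 33174
→ [2561, 7243, 31123, 17710, 33174]
[period 3]
Births: 17710 × 0.198 = 3507
Group 2: 2561 × 0.938 = 2402
Group 3: 7243 × 0.948 = 6866
Group 4: 31123 × 0.958 = 29816
Group 5: 17710 × 0.923 + 33174 × 0.368 = 16346 + 12208 = 28554
→ [3507, 2402, 6866, 29816, 28554]
[period 4]
Births: 29816 × 0.198 = 5904
Group 2: 3507 × 0.938 = 3290
Group 3: 2402 × 0.948 = 2277
Group 4: 6866 × 0.958 = 6578
Group 5: 29816 × 0.923 + 28554 × 0.368 = 27520 + 10508 = 38028
→ [5904, 3290, 2277, 6578, 38028]
Scenario B total after 4 periods: 56077
Difference B − A = 56077 − 48784 = 7293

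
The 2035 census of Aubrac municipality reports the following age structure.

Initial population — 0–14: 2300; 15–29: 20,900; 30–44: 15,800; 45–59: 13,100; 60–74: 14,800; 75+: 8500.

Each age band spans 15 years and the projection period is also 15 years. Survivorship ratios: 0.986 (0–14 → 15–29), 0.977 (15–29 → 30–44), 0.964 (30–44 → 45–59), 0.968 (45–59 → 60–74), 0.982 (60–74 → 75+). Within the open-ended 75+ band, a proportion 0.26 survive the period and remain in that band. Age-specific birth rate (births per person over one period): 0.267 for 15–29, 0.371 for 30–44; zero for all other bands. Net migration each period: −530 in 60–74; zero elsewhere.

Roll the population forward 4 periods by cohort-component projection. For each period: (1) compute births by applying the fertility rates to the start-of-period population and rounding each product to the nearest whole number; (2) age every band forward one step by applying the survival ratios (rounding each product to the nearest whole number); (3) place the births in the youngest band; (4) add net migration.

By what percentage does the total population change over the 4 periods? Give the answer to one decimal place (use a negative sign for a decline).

-29.7

Period 1:
Births: 20900 × 0.267 = 5580  |  15800 × 0.371 = 5862 — total 11442
15–29: 2300 × 0.986 = 2268
30–44: 20900 × 0.977 = 20419
45–59: 15800 × 0.964 = 15231
60–74: 13100 × 0.968 = 12681
75+: 14800 × 0.982 + 8500 × 0.26 = 14534 + 2210 = 16744
Net migration: 60–74 − 530 → 12151
Giving 11442 / 2268 / 20419 / 15231 / 12151 / 16744.
Period 2:
Births: 2268 × 0.267 = 606  |  20419 × 0.371 = 7575 — total 8181
15–29: 11442 × 0.986 = 11282
30–44: 2268 × 0.977 = 2216
45–59: 20419 × 0.964 = 19684
60–74: 15231 × 0.968 = 14744
75+: 12151 × 0.982 + 16744 × 0.26 = 11932 + 4353 = 16285
Net migration: 60–74 − 530 → 14214
Giving 8181 / 11282 / 2216 / 19684 / 14214 / 16285.
Period 3:
Births: 11282 × 0.267 = 3012  |  2216 × 0.371 = 822 — total 3834
15–29: 8181 × 0.986 = 8066
30–44: 11282 × 0.977 = 11023
45–59: 2216 × 0.964 = 2136
60–74: 19684 × 0.968 = 19054
75+: 14214 × 0.982 + 16285 × 0.26 = 13958 + 4234 = 18192
Net migration: 60–74 − 530 → 18524
Giving 3834 / 8066 / 11023 / 2136 / 18524 / 18192.
Period 4:
Births: 8066 × 0.267 = 2154  |  11023 × 0.371 = 4090 — total 6244
15–29: 3834 × 0.986 = 3780
30–44: 8066 × 0.977 = 7880
45–59: 11023 × 0.964 = 10626
60–74: 2136 × 0.968 = 2068
75+: 18524 × 0.982 + 18192 × 0.26 = 18191 + 4730 = 22921
Net migration: 60–74 − 530 → 1538
Giving 6244 / 3780 / 7880 / 10626 / 1538 / 22921.
Total: 75400 → 52989; change = -22411; percentage change = -29.7%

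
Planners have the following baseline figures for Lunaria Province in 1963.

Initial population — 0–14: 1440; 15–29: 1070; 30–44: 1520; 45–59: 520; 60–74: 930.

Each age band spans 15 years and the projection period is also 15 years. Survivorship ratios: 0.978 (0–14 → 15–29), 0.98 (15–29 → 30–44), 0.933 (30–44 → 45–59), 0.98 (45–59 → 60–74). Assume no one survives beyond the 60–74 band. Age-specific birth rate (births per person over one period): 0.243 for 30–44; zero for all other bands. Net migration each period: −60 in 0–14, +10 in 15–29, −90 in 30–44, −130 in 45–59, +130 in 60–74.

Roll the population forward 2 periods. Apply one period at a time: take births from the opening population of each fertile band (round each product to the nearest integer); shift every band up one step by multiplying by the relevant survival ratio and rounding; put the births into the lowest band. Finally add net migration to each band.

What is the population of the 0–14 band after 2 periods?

173

Period 1.
Births: 1520 × 0.243 = 369
15–29: 1440 × 0.978 = 1408
30–44: 1070 × 0.98 = 1049
45–59: 1520 × 0.933 = 1418
60–74: 520 × 0.98 = 510
Net migration: 0–14 − 60 → 309; 15–29 + 10 → 1418; 30–44 − 90 → 959; 45–59 − 130 → 1288; 60–74 + 130 → 640
→ [309, 1418, 959, 1288, 640]
Period 2.
Births: 959 × 0.243 = 233
15–29: 309 × 0.978 = 302
30–44: 1418 × 0.98 = 1390
45–59: 959 × 0.933 = 895
60–74: 1288 × 0.98 = 1262
Net migration: 0–14 − 60 → 173; 15–29 + 10 → 312; 30–44 − 90 → 1300; 45–59 − 130 → 765; 60–74 + 130 → 1392
→ [173, 312, 1300, 765, 1392]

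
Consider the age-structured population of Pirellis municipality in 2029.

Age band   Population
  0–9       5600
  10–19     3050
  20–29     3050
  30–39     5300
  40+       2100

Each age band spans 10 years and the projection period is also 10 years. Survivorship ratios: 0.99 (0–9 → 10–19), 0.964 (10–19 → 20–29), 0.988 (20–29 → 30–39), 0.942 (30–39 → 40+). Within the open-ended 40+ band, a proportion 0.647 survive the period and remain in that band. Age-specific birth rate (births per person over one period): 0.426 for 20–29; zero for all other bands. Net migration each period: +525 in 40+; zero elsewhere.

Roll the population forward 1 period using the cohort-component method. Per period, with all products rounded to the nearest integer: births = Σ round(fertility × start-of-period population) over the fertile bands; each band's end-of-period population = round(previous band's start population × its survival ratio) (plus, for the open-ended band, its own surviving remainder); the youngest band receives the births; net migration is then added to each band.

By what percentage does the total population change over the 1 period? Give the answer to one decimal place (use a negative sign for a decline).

3.0

Period 1.
Births: 3050 * 0.426 = 1299
10–19: 5600 * 0.99 = 5544
20–29: 3050 * 0.964 = 2940
30–39: 3050 * 0.988 = 3013
40+: 5300 * 0.942 + 2100 * 0.647 = 4993 + 1359 = 6352
Net migration: 40+ + 525 → 6877
Giving 1299 / 5544 / 2940 / 3013 / 6877.
Total: 19100 → 19673; change = 573; percentage change = 3.0%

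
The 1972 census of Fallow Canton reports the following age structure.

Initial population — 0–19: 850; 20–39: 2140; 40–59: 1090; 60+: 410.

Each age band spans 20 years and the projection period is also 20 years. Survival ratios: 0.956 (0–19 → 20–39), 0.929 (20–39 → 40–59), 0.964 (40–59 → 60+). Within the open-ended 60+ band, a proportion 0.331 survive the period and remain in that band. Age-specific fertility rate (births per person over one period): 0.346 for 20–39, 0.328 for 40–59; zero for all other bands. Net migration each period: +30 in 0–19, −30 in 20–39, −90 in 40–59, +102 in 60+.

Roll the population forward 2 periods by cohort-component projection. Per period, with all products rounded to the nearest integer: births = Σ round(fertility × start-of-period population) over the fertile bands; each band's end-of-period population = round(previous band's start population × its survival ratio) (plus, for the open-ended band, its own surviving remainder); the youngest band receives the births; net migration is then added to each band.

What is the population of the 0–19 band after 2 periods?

After projecting period 1:
Births: 2140 × 0.346 = 740  |  1090 × 0.328 = 358 → total 1098
20–39: 850 × 0.956 = 813
40–59: 2140 × 0.929 = 1988
60+: 1090 × 0.964 + 410 × 0.331 = 1051 + 136 = 1187
Net migration: 0–19 + 30 → 1128; 20–39 − 30 → 783; 40–59 − 90 → 1898; 60+ + 102 → 1289
Population now: 0–19=1128, 20–39=783, 40–59=1898, 60+=1289
After projecting period 2:
Births: 783 × 0.346 = 271  |  1898 × 0.328 = 623 → total 894
20–39: 1128 × 0.956 = 1078
40–59: 783 × 0.929 = 727
60+: 1898 × 0.964 + 1289 × 0.331 = 1830 + 427 = 2257
Net migration: 0–19 + 30 → 924; 20–39 − 30 → 1048; 40–59 − 90 → 637; 60+ + 102 → 2359
Population now: 0–19=924, 20–39=1048, 40–59=637, 60+=2359

924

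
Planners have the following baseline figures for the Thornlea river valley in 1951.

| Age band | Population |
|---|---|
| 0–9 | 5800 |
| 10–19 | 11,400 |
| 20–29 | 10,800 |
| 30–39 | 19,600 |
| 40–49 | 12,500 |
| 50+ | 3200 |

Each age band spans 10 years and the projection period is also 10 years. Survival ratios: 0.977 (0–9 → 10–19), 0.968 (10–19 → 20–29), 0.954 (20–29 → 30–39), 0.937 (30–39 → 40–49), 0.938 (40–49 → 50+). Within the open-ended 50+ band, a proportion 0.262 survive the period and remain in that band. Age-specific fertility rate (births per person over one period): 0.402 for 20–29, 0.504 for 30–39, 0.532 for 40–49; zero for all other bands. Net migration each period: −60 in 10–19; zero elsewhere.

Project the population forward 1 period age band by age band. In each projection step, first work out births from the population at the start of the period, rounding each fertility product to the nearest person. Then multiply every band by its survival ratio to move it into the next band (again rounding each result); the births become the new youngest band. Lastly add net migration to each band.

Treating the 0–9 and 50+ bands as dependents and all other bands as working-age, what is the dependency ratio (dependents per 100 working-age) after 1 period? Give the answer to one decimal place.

After projecting period 1:
Births: 10800 × 0.402 = 4342  |  19600 × 0.504 = 9878  |  12500 × 0.532 = 6650 ⇒ total 20870
10–19: 5800 × 0.977 = 5667
20–29: 11400 × 0.968 = 11035
30–39: 10800 × 0.954 = 10303
40–49: 19600 × 0.937 = 18365
50+: 12500 × 0.938 + 3200 × 0.262 = 11725 + 838 = 12563
Net migration: 10–19 − 60 → 5607
Population now: 0–9=20870, 10–19=5607, 20–29=11035, 30–39=10303, 40–49=18365, 50+=12563
Dependents (band 0–9 + band 50+) = 20870 + 12563 = 33433; working-age = 45310; ratio = 33433/45310 × 100 = 73.8

73.8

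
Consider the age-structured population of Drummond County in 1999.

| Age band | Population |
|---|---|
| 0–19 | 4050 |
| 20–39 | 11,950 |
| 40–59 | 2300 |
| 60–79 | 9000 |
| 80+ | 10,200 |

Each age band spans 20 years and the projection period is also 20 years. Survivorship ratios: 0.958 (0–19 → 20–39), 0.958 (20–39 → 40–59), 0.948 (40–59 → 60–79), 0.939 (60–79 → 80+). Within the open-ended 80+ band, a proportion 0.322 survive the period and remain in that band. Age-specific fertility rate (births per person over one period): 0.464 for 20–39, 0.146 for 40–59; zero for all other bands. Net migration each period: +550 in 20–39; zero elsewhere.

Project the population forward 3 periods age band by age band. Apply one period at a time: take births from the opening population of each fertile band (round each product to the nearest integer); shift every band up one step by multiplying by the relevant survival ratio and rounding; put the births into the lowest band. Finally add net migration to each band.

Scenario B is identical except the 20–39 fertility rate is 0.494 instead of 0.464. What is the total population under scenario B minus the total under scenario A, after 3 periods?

Period 1.
Births: 11950 × 0.464 = 5545, 2300 × 0.146 = 336 — total 5881
20–39: 4050 × 0.958 = 3880
40–59: 11950 × 0.958 = 11448
60–79: 2300 × 0.948 = 2180
80+: 9000 × 0.939 + 10200 × 0.322 = 8451 + 3284 = 11735
Net migration: 20–39 + 550 → 4430
→ [5881, 4430, 11448, 2180, 11735]
Period 2.
Births: 4430 × 0.464 = 2056, 11448 × 0.146 = 1671 — total 3727
20–39: 5881 × 0.958 = 5634
40–59: 4430 × 0.958 = 4244
60–79: 11448 × 0.948 = 10853
80+: 2180 × 0.939 + 11735 × 0.322 = 2047 + 3779 = 5826
Net migration: 20–39 + 550 → 6184
→ [3727, 6184, 4244, 10853, 5826]
Period 3.
Births: 6184 × 0.464 = 2869, 4244 × 0.146 = 620 — total 3489
20–39: 3727 × 0.958 = 3570
40–59: 6184 × 0.958 = 5924
60–79: 4244 × 0.948 = 4023
80+: 10853 × 0.939 + 5826 × 0.322 = 10191 + 1876 = 12067
Net migration: 20–39 + 550 → 4120
→ [3489, 4120, 5924, 4023, 12067]
Scenario A total after 3 periods: 29623
Scenario B projection —
Period 1.
Births: 11950 × 0.494 = 5903, 2300 × 0.146 = 336 — total 6239
20–39: 4050 × 0.958 = 3880
40–59: 11950 × 0.958 = 11448
60–79: 2300 × 0.948 = 2180
80+: 9000 × 0.939 + 10200 × 0.322 = 8451 + 3284 = 11735
Net migration: 20–39 + 550 → 4430
→ [6239, 4430, 11448, 2180, 11735]
Period 2.
Births: 4430 × 0.494 = 2188, 11448 × 0.146 = 1671 — total 3859
20–39: 6239 × 0.958 = 5977
40–59: 4430 × 0.958 = 4244
60–79: 11448 × 0.948 = 10853
80+: 2180 × 0.939 + 11735 × 0.322 = 2047 + 3779 = 5826
Net migration: 20–39 + 550 → 6527
→ [3859, 6527, 4244, 10853, 5826]
Period 3.
Births: 6527 × 0.494 = 3224, 4244 × 0.146 = 620 — total 3844
20–39: 3859 × 0.958 = 3697
40–59: 6527 × 0.958 = 6253
60–79: 4244 × 0.948 = 4023
80+: 10853 × 0.939 + 5826 × 0.322 = 10191 + 1876 = 12067
Net migration: 20–39 + 550 → 4247
→ [3844, 4247, 6253, 4023, 12067]
Scenario B total after 3 periods: 30434
Difference B − A = 30434 − 29623 = 811

811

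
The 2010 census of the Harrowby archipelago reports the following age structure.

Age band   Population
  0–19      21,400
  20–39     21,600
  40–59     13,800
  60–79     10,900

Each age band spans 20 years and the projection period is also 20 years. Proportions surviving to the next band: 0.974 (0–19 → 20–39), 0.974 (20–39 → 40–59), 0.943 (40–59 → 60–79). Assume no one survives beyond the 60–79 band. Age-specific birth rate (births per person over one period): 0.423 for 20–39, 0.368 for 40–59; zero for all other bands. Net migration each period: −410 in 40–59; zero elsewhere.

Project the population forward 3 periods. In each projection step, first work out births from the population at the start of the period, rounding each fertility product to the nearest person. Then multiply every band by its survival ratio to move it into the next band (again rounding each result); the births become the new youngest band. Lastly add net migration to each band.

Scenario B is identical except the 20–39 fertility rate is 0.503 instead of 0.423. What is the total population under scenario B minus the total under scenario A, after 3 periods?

5219

Numbering the groups 1..4 from youngest to oldest:
After projecting period 1:
Births: 21600 * 0.423 = 9137, 13800 * 0.368 = 5078 → total 14215
Group 2: 21400 * 0.974 = 20844
Group 3: 21600 * 0.974 = 21038
Group 4: 13800 * 0.943 = 13013
Net migration: Group 3 − 410 → 20628
End of period: [14215, 20844, 20628, 13013]
After projecting period 2:
Births: 20844 * 0.423 = 8817, 20628 * 0.368 = 7591 → total 16408
Group 2: 14215 * 0.974 = 13845
Group 3: 20844 * 0.974 = 20302
Group 4: 20628 * 0.943 = 19452
Net migration: Group 3 − 410 → 19892
End of period: [16408, 13845, 19892, 19452]
After projecting period 3:
Births: 13845 * 0.423 = 5856, 19892 * 0.368 = 7320 → total 13176
Group 2: 16408 * 0.974 = 15981
Group 3: 13845 * 0.974 = 13485
Group 4: 19892 * 0.943 = 18758
Net migration: Group 3 − 410 → 13075
End of period: [13176, 15981, 13075, 18758]
Scenario A total after 3 periods: 60990
Scenario B projection —
After projecting period 1:
Births: 21600 * 0.503 = 10865, 13800 * 0.368 = 5078 → total 15943
Group 2: 21400 * 0.974 = 20844
Group 3: 21600 * 0.974 = 21038
Group 4: 13800 * 0.943 = 13013
Net migration: Group 3 − 410 → 20628
End of period: [15943, 20844, 20628, 13013]
After projecting period 2:
Births: 20844 * 0.503 = 10485, 20628 * 0.368 = 7591 → total 18076
Group 2: 15943 * 0.974 = 15528
Group 3: 20844 * 0.974 = 20302
Group 4: 20628 * 0.943 = 19452
Net migration: Group 3 − 410 → 19892
End of period: [18076, 15528, 19892, 19452]
After projecting period 3:
Births: 15528 * 0.503 = 7811, 19892 * 0.368 = 7320 → total 15131
Group 2: 18076 * 0.974 = 17606
Group 3: 15528 * 0.974 = 15124
Group 4: 19892 * 0.943 = 18758
Net migration: Group 3 − 410 → 14714
End of period: [15131, 17606, 14714, 18758]
Scenario B total after 3 periods: 66209
Difference B − A = 66209 − 60990 = 5219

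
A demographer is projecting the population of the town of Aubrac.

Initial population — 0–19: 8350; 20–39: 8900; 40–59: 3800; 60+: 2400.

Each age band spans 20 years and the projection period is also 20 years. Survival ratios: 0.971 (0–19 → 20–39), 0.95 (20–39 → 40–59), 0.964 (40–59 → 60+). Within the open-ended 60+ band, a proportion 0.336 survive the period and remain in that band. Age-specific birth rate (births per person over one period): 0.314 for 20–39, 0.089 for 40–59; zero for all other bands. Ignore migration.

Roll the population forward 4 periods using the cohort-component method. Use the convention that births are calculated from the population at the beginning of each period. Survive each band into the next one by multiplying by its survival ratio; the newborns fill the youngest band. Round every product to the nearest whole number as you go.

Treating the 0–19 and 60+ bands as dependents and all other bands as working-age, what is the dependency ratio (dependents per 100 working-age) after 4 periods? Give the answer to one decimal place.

164.7

Period 1:
Births: 8900 × 0.314 = 2795, 3800 × 0.089 = 338 → 3133
20–39: 8350 × 0.971 = 8108
40–59: 8900 × 0.95 = 8455
60+: 3800 × 0.964 + 2400 × 0.336 = 3663 + 806 = 4469
Population now: 0–19=3133, 20–39=8108, 40–59=8455, 60+=4469
Period 2:
Births: 8108 × 0.314 = 2546, 8455 × 0.089 = 752 → 3298
20–39: 3133 × 0.971 = 3042
40–59: 8108 × 0.95 = 7703
60+: 8455 × 0.964 + 4469 × 0.336 = 8151 + 1502 = 9653
Population now: 0–19=3298, 20–39=3042, 40–59=7703, 60+=9653
Period 3:
Births: 3042 × 0.314 = 955, 7703 × 0.089 = 686 → 1641
20–39: 3298 × 0.971 = 3202
40–59: 3042 × 0.95 = 2890
60+: 7703 × 0.964 + 9653 × 0.336 = 7426 + 3243 = 10669
Population now: 0–19=1641, 20–39=3202, 40–59=2890, 60+=10669
Period 4:
Births: 3202 × 0.314 = 1005, 2890 × 0.089 = 257 → 1262
20–39: 1641 × 0.971 = 1593
40–59: 3202 × 0.95 = 3042
60+: 2890 × 0.964 + 10669 × 0.336 = 2786 + 3585 = 6371
Population now: 0–19=1262, 20–39=1593, 40–59=3042, 60+=6371
Dependents (band 0–19 + band 60+) = 1262 + 6371 = 7633; working-age = 4635; ratio = 7633/4635 × 100 = 164.7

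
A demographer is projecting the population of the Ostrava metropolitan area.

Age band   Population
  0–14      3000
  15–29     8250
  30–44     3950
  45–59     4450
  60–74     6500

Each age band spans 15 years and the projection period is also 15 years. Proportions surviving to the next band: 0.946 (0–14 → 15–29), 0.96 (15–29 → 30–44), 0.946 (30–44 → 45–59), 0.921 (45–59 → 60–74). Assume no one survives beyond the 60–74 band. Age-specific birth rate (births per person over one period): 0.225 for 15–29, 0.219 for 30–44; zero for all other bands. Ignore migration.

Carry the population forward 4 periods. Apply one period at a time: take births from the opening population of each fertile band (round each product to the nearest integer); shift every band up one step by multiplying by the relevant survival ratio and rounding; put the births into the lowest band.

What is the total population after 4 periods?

[period 1]
Births: 8250 × 0.225 = 1856  |  3950 × 0.219 = 865 → total 2721
15–29: 3000 × 0.946 = 2838
30–44: 8250 × 0.96 = 7920
45–59: 3950 × 0.946 = 3737
60–74: 4450 × 0.921 = 4098
End of period: [2721, 2838, 7920, 3737, 4098]
[period 2]
Births: 2838 × 0.225 = 639  |  7920 × 0.219 = 1734 → total 2373
15–29: 2721 × 0.946 = 2574
30–44: 2838 × 0.96 = 2724
45–59: 7920 × 0.946 = 7492
60–74: 3737 × 0.921 = 3442
End of period: [2373, 2574, 2724, 7492, 3442]
[period 3]
Births: 2574 × 0.225 = 579  |  2724 × 0.219 = 597 → total 1176
15–29: 2373 × 0.946 = 2245
30–44: 2574 × 0.96 = 2471
45–59: 2724 × 0.946 = 2577
60–74: 7492 × 0.921 = 6900
End of period: [1176, 2245, 2471, 2577, 6900]
[period 4]
Births: 2245 × 0.225 = 505  |  2471 × 0.219 = 541 → total 1046
15–29: 1176 × 0.946 = 1112
30–44: 2245 × 0.96 = 2155
45–59: 2471 × 0.946 = 2338
60–74: 2577 × 0.921 = 2373
End of period: [1046, 1112, 2155, 2338, 2373]
Total after period 4: 1046 + 1112 + 2155 + 2338 + 2373 = 9024

9024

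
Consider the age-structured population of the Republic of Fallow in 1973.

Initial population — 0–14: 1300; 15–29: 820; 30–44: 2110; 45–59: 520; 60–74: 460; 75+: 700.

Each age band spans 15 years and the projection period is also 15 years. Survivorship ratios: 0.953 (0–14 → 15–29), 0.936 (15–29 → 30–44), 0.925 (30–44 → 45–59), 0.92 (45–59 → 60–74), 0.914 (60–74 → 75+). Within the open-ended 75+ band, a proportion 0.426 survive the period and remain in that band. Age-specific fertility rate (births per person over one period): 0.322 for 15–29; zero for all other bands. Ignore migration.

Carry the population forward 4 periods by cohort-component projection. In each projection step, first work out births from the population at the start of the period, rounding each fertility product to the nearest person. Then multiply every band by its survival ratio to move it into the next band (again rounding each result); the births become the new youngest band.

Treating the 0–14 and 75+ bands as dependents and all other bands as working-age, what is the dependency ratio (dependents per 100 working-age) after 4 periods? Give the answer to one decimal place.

94.9

Numbering the bands 1..6 from youngest to oldest:
After projecting period 1:
Births: 820 * 0.322 = 264
Band 2: 1300 * 0.953 = 1239
Band 3: 820 * 0.936 = 768
Band 4: 2110 * 0.925 = 1952
Band 5: 520 * 0.92 = 478
Band 6: 460 * 0.914 + 700 * 0.426 = 420 + 298 = 718
Population now: 0–14=264, 15–29=1239, 30–44=768, 45–59=1952, 60–74=478, 75+=718
After projecting period 2:
Births: 1239 * 0.322 = 399
Band 2: 264 * 0.953 = 252
Band 3: 1239 * 0.936 = 1160
Band 4: 768 * 0.925 = 710
Band 5: 1952 * 0.92 = 1796
Band 6: 478 * 0.914 + 718 * 0.426 = 437 + 306 = 743
Population now: 0–14=399, 15–29=252, 30–44=1160, 45–59=710, 60–74=1796, 75+=743
After projecting period 3:
Births: 252 * 0.322 = 81
Band 2: 399 * 0.953 = 380
Band 3: 252 * 0.936 = 236
Band 4: 1160 * 0.925 = 1073
Band 5: 710 * 0.92 = 653
Band 6: 1796 * 0.914 + 743 * 0.426 = 1642 + 317 = 1959
Population now: 0–14=81, 15–29=380, 30–44=236, 45–59=1073, 60–74=653, 75+=1959
After projecting period 4:
Births: 380 * 0.322 = 122
Band 2: 81 * 0.953 = 77
Band 3: 380 * 0.936 = 356
Band 4: 236 * 0.925 = 218
Band 5: 1073 * 0.92 = 987
Band 6: 653 * 0.914 + 1959 * 0.426 = 597 + 835 = 1432
Population now: 0–14=122, 15–29=77, 30–44=356, 45–59=218, 60–74=987, 75+=1432
Dependents (band 0–14 + band 75+) = 122 + 1432 = 1554; working-age = 1638; ratio = 1554/1638 × 100 = 94.9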